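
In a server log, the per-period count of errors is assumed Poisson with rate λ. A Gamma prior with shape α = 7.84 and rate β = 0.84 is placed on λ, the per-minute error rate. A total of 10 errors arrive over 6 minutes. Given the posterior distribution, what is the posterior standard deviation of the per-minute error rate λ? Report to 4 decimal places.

With a Gamma(shape α, rate β) prior, the Poisson likelihood is conjugate: the posterior is Gamma(α + ΣXᵢ, β + n).
Posterior: Gamma(α+S, β+n) = Gamma(7.84+10, 0.84+6) = Gamma(17.84, 6.84).
SD = √α/β = √17.84/6.84 = 0.6175.

0.6175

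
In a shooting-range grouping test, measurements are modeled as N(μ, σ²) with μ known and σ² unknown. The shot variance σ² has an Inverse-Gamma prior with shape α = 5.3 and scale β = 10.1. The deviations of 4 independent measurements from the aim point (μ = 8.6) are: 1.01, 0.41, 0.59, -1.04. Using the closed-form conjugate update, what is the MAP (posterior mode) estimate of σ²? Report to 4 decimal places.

1.3746

With known mean μ and an Inverse-Gamma(α, β) prior on σ², the Normal likelihood is conjugate: posterior is Inv-Gamma(α + n/2, β + Σ(xᵢ−μ)²/2).
Σ(xᵢ−μ)² = (1.01)² + (0.41)² + (0.59)² + (-1.04)² = 2.6179.
Posterior: Inv-Gamma(5.3 + 4/2, 10.1 + 2.6179/2) = Inv-Gamma(7.30, 11.40895).
Mode = β/(α+1) = 11.40895/8.30 = 1.3746.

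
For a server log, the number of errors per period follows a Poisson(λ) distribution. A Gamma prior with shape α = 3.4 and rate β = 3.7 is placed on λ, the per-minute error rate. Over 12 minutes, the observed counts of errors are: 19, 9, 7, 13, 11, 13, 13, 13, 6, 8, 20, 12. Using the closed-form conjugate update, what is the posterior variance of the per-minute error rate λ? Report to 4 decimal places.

0.5980

With a Gamma(shape α, rate β) prior, the Poisson likelihood is conjugate: the posterior is Gamma(α + ΣXᵢ, β + n).
Sum of counts S = 144 over n = 12 minutes.
Posterior: Gamma(α+S, β+n) = Gamma(3.4+144, 3.7+12) = Gamma(147.4, 15.7).
Var = α/β² = 147.4/15.7² = 0.5980.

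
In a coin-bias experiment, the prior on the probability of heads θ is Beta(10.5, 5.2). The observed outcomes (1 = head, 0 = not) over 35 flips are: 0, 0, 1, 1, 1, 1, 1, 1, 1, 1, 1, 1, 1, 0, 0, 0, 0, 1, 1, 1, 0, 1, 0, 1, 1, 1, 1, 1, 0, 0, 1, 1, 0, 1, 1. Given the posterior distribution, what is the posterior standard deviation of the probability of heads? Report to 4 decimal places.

The Beta prior is conjugate to a Binomial/Bernoulli likelihood; the update adds successes to α and failures to β.
Posterior: Beta(α+k, β+n−k) = Beta(10.5+24, 5.2+11) = Beta(34.5, 16.2).
Var = αβ/((α+β)²(α+β+1)) = 34.5·16.2/(50.7²·51.7) = 0.00420560; SD = √0.00420560 = 0.0649.

0.0649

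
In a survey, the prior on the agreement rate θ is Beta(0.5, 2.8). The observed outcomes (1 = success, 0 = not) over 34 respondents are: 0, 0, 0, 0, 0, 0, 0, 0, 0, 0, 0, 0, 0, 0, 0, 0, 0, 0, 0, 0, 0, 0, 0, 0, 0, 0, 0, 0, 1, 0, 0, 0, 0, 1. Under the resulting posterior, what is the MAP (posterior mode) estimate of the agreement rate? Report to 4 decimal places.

0.0425

The Beta prior is conjugate to a Binomial/Bernoulli likelihood; the update adds successes to α and failures to β.
Posterior: Beta(α+k, β+n−k) = Beta(0.5+2, 2.8+32) = Beta(2.5, 34.8).
Mode of Beta(a,b) for a,b>1 is (a−1)/(a+b−2) = 1.5/35.3 = 0.0425.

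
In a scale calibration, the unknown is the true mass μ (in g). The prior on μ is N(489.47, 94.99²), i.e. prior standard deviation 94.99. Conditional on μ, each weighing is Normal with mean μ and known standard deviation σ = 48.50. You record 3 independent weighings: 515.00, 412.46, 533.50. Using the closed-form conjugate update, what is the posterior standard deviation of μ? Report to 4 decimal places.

26.8588

For Normal data with known variance σ², a Normal(μ₀, σ₀²) prior on μ is conjugate. Posterior precision = 1/σ₀² + n/σ²; posterior mean is the precision-weighted average of μ₀ and x̄.
σ₀² = 94.99² = 9023.1001, σ² = 48.50² = 2352.25; σ² + n·σ₀² = 2352.25 + 3·9023.1001 = 29421.5503.
Posterior precision = 1/σ₀² + n/σ² = 1/9023.1001 + 3/2352.25 = (σ² + n·σ₀²)/(σ₀²σ²) = 29421.5503/(9023.1001·2352.25); posterior variance σₙ² = σ₀²σ²/(σ² + n·σ₀²) = 9023.1001·2352.25/29421.5503 = 721.395949.
Posterior SD = √σₙ² = √(9023.1001·2352.25/29421.5503) = 26.8588.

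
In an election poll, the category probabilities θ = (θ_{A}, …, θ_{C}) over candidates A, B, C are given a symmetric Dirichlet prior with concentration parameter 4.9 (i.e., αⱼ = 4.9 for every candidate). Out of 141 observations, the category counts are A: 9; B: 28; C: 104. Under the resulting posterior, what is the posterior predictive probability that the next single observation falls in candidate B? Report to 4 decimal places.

The Dirichlet prior is conjugate to the Multinomial likelihood: each posterior αⱼ = prior αⱼ + observed count nⱼ.
Posterior concentration: (13.9, 32.9, 108.9), total = 155.7.
P(next = B | data) = α_{B}/Σα = 0.2113.

0.2113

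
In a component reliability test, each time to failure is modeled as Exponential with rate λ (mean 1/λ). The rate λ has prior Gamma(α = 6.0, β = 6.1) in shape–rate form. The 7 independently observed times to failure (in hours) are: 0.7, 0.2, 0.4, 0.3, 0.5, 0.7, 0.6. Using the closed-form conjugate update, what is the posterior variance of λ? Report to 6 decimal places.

0.144044

With a Gamma(shape α, rate β) prior on the exponential rate λ, the posterior after n observations with total T = Σxᵢ is Gamma(α+n, β+T).
Sum of observations T = 3.4 hours; n = 7.
Posterior: Gamma(6.0+7, 6.1+3.4) = Gamma(13.0, 9.5).
Var = α/β² = 0.144044.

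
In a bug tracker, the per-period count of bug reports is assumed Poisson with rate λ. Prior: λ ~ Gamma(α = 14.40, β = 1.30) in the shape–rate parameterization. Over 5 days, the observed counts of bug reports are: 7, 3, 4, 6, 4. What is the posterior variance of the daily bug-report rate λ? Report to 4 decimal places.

0.9675

With a Gamma(shape α, rate β) prior, the Poisson likelihood is conjugate: the posterior is Gamma(α + ΣXᵢ, β + n).
Sum of counts S = 24 over n = 5 days.
Posterior: Gamma(α+S, β+n) = Gamma(14.40+24, 1.30+5) = Gamma(38.40, 6.30).
Var = α/β² = 38.40/6.30² = 0.9675.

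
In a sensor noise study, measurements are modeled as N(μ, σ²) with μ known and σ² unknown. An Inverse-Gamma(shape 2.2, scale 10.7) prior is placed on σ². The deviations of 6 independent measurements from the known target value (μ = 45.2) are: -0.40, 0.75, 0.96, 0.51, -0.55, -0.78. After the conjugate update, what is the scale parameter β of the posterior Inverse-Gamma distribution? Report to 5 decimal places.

12.10755

With known mean μ and an Inverse-Gamma(α, β) prior on σ², the Normal likelihood is conjugate: posterior is Inv-Gamma(α + n/2, β + Σ(xᵢ−μ)²/2).
Σ(xᵢ−μ)² = (-0.40)² + (0.75)² + (0.96)² + (0.51)² + (-0.55)² + (-0.78)² = 2.8151.
Posterior: Inv-Gamma(2.2 + 6/2, 10.7 + 2.8151/2) = Inv-Gamma(5.20, 12.10755).
Posterior β = 12.10755.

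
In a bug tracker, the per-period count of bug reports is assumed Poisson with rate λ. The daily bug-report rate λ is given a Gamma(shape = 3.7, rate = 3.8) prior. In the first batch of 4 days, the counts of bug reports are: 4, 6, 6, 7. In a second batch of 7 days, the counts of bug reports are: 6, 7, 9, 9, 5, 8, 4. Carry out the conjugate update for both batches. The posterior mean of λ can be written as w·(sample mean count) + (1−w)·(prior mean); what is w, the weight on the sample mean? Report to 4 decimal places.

With a Gamma(shape α, rate β) prior, the Poisson likelihood is conjugate: the posterior is Gamma(α + ΣXᵢ, β + n).
Total number of days: n = 4 + 7 = 11.
Posterior mean = (α₀+S)/(β₀+n) = [n/(β₀+n)]·(S/n) + [β₀/(β₀+n)]·(α₀/β₀), so only n and β₀ enter the weight.
Weight on data w = n/(β₀+n) = 11/(3.8+11) = 11/14.8 = 0.7432.

0.7432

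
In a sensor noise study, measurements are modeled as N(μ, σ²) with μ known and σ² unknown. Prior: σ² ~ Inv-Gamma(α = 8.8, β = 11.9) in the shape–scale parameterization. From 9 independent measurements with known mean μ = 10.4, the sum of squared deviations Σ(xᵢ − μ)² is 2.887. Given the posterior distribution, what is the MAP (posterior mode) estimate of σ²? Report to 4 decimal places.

0.9331

With known mean μ and an Inverse-Gamma(α, β) prior on σ², the Normal likelihood is conjugate: posterior is Inv-Gamma(α + n/2, β + Σ(xᵢ−μ)²/2).
Posterior: Inv-Gamma(8.8 + 9/2, 11.9 + 2.887/2) = Inv-Gamma(13.30, 13.3435).
Mode = β/(α+1) = 13.3435/14.30 = 0.9331.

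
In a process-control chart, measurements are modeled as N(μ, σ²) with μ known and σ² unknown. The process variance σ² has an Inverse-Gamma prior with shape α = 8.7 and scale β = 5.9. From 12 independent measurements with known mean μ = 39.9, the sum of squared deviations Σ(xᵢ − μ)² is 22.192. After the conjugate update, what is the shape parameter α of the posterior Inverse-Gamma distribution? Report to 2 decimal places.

14.70

With known mean μ and an Inverse-Gamma(α, β) prior on σ², the Normal likelihood is conjugate: posterior is Inv-Gamma(α + n/2, β + Σ(xᵢ−μ)²/2).
Posterior: Inv-Gamma(8.7 + 12/2, 5.9 + 22.192/2) = Inv-Gamma(14.70, 16.9960).
Posterior α = 14.70.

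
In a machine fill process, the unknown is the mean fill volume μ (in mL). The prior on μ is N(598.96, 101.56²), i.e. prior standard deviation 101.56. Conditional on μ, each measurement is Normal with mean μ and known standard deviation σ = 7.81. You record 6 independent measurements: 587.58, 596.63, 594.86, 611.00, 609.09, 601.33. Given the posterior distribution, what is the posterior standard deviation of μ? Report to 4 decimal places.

For Normal data with known variance σ², a Normal(μ₀, σ₀²) prior on μ is conjugate. Posterior precision = 1/σ₀² + n/σ²; posterior mean is the precision-weighted average of μ₀ and x̄.
σ₀² = 101.56² = 10314.4336, σ² = 7.81² = 60.9961; σ² + n·σ₀² = 60.9961 + 6·10314.4336 = 61947.5977.
Posterior precision = 1/σ₀² + n/σ² = 1/10314.4336 + 6/60.9961 = (σ² + n·σ₀²)/(σ₀²σ²) = 61947.5977/(10314.4336·60.9961); posterior variance σₙ² = σ₀²σ²/(σ² + n·σ₀²) = 10314.4336·60.9961/61947.5977 = 10.156007.
Posterior SD = √σₙ² = √(10314.4336·60.9961/61947.5977) = 3.1868.

3.1868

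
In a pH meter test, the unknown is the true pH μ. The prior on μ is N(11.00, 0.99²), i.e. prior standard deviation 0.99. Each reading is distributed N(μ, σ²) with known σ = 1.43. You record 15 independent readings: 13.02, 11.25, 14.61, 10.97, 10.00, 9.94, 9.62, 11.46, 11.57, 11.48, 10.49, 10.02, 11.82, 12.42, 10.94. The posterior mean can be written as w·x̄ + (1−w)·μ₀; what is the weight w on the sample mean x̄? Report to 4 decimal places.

0.8779

For Normal data with known variance σ², a Normal(μ₀, σ₀²) prior on μ is conjugate. Posterior precision = 1/σ₀² + n/σ²; posterior mean is the precision-weighted average of μ₀ and x̄.
σ₀² = 0.99² = 0.9801, σ² = 1.43² = 2.0449. Prior precision 1/σ₀² = 1/0.9801; data precision n/σ² = 15/2.0449.
w = (n/σ²)/(1/σ₀² + n/σ²) = n·σ₀²/(σ² + n·σ₀²) = 15·0.9801/(2.0449 + 15·0.9801) = 14.7015/16.7464 = 0.8779.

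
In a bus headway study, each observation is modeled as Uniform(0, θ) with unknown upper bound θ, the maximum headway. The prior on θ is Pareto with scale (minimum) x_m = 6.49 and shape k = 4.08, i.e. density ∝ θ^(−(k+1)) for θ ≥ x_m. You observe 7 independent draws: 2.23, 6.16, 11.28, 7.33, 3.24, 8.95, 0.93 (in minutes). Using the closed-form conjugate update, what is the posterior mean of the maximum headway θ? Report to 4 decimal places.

12.3990

A Pareto(scale x_m, shape k) prior on the upper bound θ of Uniform(0, θ) is conjugate: posterior is Pareto(max(x_m, max xᵢ), k + n).
Sample maximum = 11.28; prior scale x_m = 6.49 → posterior scale = max = 11.28.
Posterior shape = 4.08 + 7 = 11.08.
E[θ|data] = k·x_m/(k−1) = 11.08·11.28/10.08 = 12.3990.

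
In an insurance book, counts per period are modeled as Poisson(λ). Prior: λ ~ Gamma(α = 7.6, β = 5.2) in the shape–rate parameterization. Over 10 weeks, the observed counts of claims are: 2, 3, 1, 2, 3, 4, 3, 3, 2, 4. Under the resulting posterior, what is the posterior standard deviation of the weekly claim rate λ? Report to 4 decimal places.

With a Gamma(shape α, rate β) prior, the Poisson likelihood is conjugate: the posterior is Gamma(α + ΣXᵢ, β + n).
Sum of counts S = 27 over n = 10 weeks.
Posterior: Gamma(α+S, β+n) = Gamma(7.6+27, 5.2+10) = Gamma(34.6, 15.2).
SD = √α/β = √34.6/15.2 = 0.3870.

0.3870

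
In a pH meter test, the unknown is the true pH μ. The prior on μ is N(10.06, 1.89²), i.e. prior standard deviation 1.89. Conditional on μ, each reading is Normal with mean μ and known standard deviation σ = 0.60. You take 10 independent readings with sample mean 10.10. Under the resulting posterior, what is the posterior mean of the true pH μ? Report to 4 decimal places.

10.0996

For Normal data with known variance σ², a Normal(μ₀, σ₀²) prior on μ is conjugate. Posterior precision = 1/σ₀² + n/σ²; posterior mean is the precision-weighted average of μ₀ and x̄.
n·x̄ = 10·10.10 = 101.
σ₀² = 1.89² = 3.5721, σ² = 0.60² = 0.36; σ² + n·σ₀² = 0.36 + 10·3.5721 = 36.081.
Posterior mean = (μ₀/σ₀² + n·x̄/σ²)/(1/σ₀² + n/σ²) = (σ²·μ₀ + σ₀²·n·x̄)/(σ² + n·σ₀²) = (0.36·10.06 + 3.5721·101)/36.081 = 364.4037/36.081 = 10.0996.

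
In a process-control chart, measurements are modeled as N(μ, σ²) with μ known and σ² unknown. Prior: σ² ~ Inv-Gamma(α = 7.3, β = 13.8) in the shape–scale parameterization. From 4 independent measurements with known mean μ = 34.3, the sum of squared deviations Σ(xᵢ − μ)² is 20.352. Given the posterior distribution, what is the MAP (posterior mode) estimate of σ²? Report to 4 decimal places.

With known mean μ and an Inverse-Gamma(α, β) prior on σ², the Normal likelihood is conjugate: posterior is Inv-Gamma(α + n/2, β + Σ(xᵢ−μ)²/2).
Posterior: Inv-Gamma(7.3 + 4/2, 13.8 + 20.352/2) = Inv-Gamma(9.30, 23.9760).
Mode = β/(α+1) = 23.9760/10.30 = 2.3278.

2.3278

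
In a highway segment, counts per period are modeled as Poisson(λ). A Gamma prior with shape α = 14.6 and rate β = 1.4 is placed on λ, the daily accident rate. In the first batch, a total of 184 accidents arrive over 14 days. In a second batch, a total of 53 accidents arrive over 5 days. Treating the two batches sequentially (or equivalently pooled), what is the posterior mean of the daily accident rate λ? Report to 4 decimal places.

With a Gamma(shape α, rate β) prior, the Poisson likelihood is conjugate: the posterior is Gamma(α + ΣXᵢ, β + n).
After batch 1: Gamma(α+S, β+n) = Gamma(14.6+184, 1.4+14) = Gamma(198.6, 15.4).
After batch 2: Gamma(α+S, β+n) = Gamma(198.6+53, 15.4+5) = Gamma(251.6, 20.4).
Posterior mean = α/β = 251.6/20.4 = 12.3333.

12.3333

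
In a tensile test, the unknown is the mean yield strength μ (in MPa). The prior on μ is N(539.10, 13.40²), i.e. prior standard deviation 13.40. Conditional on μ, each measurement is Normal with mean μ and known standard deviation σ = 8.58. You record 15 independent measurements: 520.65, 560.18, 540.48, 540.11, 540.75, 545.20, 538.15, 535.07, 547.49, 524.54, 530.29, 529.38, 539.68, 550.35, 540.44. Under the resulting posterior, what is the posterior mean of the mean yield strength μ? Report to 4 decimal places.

538.8573

For Normal data with known variance σ², a Normal(μ₀, σ₀²) prior on μ is conjugate. Posterior precision = 1/σ₀² + n/σ²; posterior mean is the precision-weighted average of μ₀ and x̄.
Σxᵢ = 520.65 + 560.18 + 540.48 + 540.11 + 540.75 + 545.20 + 538.15 + 535.07 + 547.49 + 524.54 + 530.29 + 529.38 + 539.68 + 550.35 + 540.44 = 8082.76, so n·x̄ = 8082.76.
σ₀² = 13.40² = 179.56, σ² = 8.58² = 73.6164; σ² + n·σ₀² = 73.6164 + 15·179.56 = 2767.0164.
Posterior mean = (μ₀/σ₀² + n·x̄/σ²)/(1/σ₀² + n/σ²) = (σ²·μ₀ + σ₀²·n·x̄)/(σ² + n·σ₀²) = (73.6164·539.10 + 179.56·8082.76)/2767.0164 = 1491026.98684/2767.0164 = 538.8573.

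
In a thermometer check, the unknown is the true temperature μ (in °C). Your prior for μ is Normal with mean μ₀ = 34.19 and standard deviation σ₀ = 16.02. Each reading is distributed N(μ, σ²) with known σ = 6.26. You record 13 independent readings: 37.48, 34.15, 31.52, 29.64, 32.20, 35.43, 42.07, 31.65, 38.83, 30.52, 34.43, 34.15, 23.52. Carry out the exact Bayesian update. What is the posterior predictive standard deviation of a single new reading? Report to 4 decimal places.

For Normal data with known variance σ², a Normal(μ₀, σ₀²) prior on μ is conjugate. Posterior precision = 1/σ₀² + n/σ²; posterior mean is the precision-weighted average of μ₀ and x̄.
σ₀² = 16.02² = 256.6404, σ² = 6.26² = 39.1876; σ² + n·σ₀² = 39.1876 + 13·256.6404 = 3375.5128.
Posterior precision = 1/σ₀² + n/σ² = 1/256.6404 + 13/39.1876 = (σ² + n·σ₀²)/(σ₀²σ²) = 3375.5128/(256.6404·39.1876); posterior variance σₙ² = σ₀²σ²/(σ² + n·σ₀²) = 256.6404·39.1876/3375.5128 = 2.979435.
Predictive variance for one new observation = σₙ² + σ² = 256.6404·39.1876/3375.5128 + 39.1876 = σ²·(σ₀² + 3375.5128)/3375.5128 = 39.1876·3632.1532/3375.5128 = 42.167035; SD = √(39.1876·3632.1532/3375.5128) = 6.4936.

6.4936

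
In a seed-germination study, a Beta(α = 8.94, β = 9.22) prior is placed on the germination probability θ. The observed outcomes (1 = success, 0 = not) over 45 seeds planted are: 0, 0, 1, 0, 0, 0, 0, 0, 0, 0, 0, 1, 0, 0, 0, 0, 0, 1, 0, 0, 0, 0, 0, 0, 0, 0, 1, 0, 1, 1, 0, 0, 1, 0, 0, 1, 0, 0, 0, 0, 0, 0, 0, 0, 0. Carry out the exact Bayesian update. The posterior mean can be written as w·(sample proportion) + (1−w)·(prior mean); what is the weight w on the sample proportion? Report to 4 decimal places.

0.7125

The Beta prior is conjugate to a Binomial/Bernoulli likelihood; the update adds successes to α and failures to β.
Posterior mean = (α₀+k)/(α₀+β₀+n) = [n/(α₀+β₀+n)]·(k/n) + [(α₀+β₀)/(α₀+β₀+n)]·α₀/(α₀+β₀), so only n and the prior enter the weight.
The weight on the data is w = n/(α₀+β₀+n) = 45/(8.94+9.22+45) = 45/63.16 = 0.7125.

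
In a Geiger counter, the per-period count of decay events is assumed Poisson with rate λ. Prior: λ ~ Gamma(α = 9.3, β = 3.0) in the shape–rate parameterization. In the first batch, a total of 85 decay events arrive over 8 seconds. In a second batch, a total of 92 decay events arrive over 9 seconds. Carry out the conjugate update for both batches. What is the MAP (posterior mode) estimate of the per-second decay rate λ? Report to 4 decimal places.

9.2650

With a Gamma(shape α, rate β) prior, the Poisson likelihood is conjugate: the posterior is Gamma(α + ΣXᵢ, β + n).
After batch 1: Gamma(α+S, β+n) = Gamma(9.3+85, 3.0+8) = Gamma(94.3, 11.0).
After batch 2: Gamma(α+S, β+n) = Gamma(94.3+92, 11.0+9) = Gamma(186.3, 20.0).
Mode of Gamma(α,β) for α≥1 is (α−1)/β = 185.3/20.0 = 9.2650.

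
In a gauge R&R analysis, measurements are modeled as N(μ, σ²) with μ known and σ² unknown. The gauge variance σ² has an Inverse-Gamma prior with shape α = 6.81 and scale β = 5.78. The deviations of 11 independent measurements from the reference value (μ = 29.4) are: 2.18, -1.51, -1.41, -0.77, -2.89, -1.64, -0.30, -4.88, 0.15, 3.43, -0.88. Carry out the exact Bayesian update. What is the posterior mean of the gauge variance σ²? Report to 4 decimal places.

With known mean μ and an Inverse-Gamma(α, β) prior on σ², the Normal likelihood is conjugate: posterior is Inv-Gamma(α + n/2, β + Σ(xᵢ−μ)²/2).
Σ(xᵢ−μ)² = (2.18)² + (-1.51)² + (-1.41)² + (-0.77)² + (-2.89)² + (-1.64)² + (-0.30)² + (-4.88)² + (0.15)² + (3.43)² + (-0.88)² = 57.1214.
Posterior: Inv-Gamma(6.81 + 11/2, 5.78 + 57.1214/2) = Inv-Gamma(12.31, 34.34070).
E[σ²|data] = β/(α−1) = 34.34070/11.31 = 3.0363.

3.0363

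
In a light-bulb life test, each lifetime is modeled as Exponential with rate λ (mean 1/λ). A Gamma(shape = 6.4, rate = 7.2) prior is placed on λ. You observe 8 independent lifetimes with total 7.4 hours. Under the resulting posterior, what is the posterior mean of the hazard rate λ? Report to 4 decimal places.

0.9863

With a Gamma(shape α, rate β) prior on the exponential rate λ, the posterior after n observations with total T = Σxᵢ is Gamma(α+n, β+T).
Posterior: Gamma(6.4+8, 7.2+7.4) = Gamma(14.4, 14.6).
Posterior mean of λ = α/β = 14.4/14.6 = 0.9863.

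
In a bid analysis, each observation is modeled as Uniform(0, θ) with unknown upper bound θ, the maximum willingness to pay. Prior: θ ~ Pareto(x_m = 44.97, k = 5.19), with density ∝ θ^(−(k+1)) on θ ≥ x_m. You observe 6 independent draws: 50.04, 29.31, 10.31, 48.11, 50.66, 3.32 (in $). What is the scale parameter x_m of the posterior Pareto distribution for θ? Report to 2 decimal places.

50.66

A Pareto(scale x_m, shape k) prior on the upper bound θ of Uniform(0, θ) is conjugate: posterior is Pareto(max(x_m, max xᵢ), k + n).
Sample maximum = 50.66; prior scale x_m = 44.97 → posterior scale = max = 50.66.
Posterior shape = 5.19 + 6 = 11.19.
Posterior scale x_m = 50.66.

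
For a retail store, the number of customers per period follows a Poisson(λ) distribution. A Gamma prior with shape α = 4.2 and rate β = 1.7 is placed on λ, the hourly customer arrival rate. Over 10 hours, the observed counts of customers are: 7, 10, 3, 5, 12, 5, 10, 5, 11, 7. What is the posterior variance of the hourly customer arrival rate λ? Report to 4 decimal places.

With a Gamma(shape α, rate β) prior, the Poisson likelihood is conjugate: the posterior is Gamma(α + ΣXᵢ, β + n).
Sum of counts S = 75 over n = 10 hours.
Posterior: Gamma(α+S, β+n) = Gamma(4.2+75, 1.7+10) = Gamma(79.2, 11.7).
Var = α/β² = 79.2/11.7² = 0.5786.

0.5786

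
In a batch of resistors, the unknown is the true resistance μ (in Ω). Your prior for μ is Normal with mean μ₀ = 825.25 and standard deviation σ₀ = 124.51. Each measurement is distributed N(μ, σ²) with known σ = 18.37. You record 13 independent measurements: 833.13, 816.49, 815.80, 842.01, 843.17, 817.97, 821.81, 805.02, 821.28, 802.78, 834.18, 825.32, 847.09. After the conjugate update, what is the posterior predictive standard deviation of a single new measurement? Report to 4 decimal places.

For Normal data with known variance σ², a Normal(μ₀, σ₀²) prior on μ is conjugate. Posterior precision = 1/σ₀² + n/σ²; posterior mean is the precision-weighted average of μ₀ and x̄.
σ₀² = 124.51² = 15502.7401, σ² = 18.37² = 337.4569; σ² + n·σ₀² = 337.4569 + 13·15502.7401 = 201873.0782.
Posterior precision = 1/σ₀² + n/σ² = 1/15502.7401 + 13/337.4569 = (σ² + n·σ₀²)/(σ₀²σ²) = 201873.0782/(15502.7401·337.4569); posterior variance σₙ² = σ₀²σ²/(σ² + n·σ₀²) = 15502.7401·337.4569/201873.0782 = 25.914831.
Predictive variance for one new observation = σₙ² + σ² = 15502.7401·337.4569/201873.0782 + 337.4569 = σ²·(σ₀² + 201873.0782)/201873.0782 = 337.4569·217375.8183/201873.0782 = 363.371731; SD = √(337.4569·217375.8183/201873.0782) = 19.0623.

19.0623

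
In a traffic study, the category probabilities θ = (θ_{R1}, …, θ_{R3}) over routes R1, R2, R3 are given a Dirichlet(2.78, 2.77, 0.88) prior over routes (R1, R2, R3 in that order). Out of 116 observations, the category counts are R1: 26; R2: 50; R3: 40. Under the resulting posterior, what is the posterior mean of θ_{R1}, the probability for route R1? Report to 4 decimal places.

The Dirichlet prior is conjugate to the Multinomial likelihood: each posterior αⱼ = prior αⱼ + observed count nⱼ.
Posterior concentration: (28.78, 52.77, 40.88), total = 122.43.
E[θ_{R1}|data] = α_{R1}/Σα = 28.78/122.43 = 0.2351.

0.2351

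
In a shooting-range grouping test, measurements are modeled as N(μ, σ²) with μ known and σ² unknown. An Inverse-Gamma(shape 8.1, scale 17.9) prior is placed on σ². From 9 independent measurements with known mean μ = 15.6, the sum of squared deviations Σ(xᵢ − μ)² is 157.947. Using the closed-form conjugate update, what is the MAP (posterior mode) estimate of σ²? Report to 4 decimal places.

7.1231

With known mean μ and an Inverse-Gamma(α, β) prior on σ², the Normal likelihood is conjugate: posterior is Inv-Gamma(α + n/2, β + Σ(xᵢ−μ)²/2).
Posterior: Inv-Gamma(8.1 + 9/2, 17.9 + 157.947/2) = Inv-Gamma(12.60, 96.8735).
Mode = β/(α+1) = 96.8735/13.60 = 7.1231.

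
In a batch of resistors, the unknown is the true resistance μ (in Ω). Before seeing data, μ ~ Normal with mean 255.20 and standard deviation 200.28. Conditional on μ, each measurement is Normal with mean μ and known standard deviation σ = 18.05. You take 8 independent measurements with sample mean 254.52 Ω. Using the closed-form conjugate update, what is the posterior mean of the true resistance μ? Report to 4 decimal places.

254.5207

For Normal data with known variance σ², a Normal(μ₀, σ₀²) prior on μ is conjugate. Posterior precision = 1/σ₀² + n/σ²; posterior mean is the precision-weighted average of μ₀ and x̄.
n·x̄ = 8·254.52 = 2036.16.
σ₀² = 200.28² = 40112.0784, σ² = 18.05² = 325.8025; σ² + n·σ₀² = 325.8025 + 8·40112.0784 = 321222.4297.
Posterior mean = (μ₀/σ₀² + n·x̄/σ²)/(1/σ₀² + n/σ²) = (σ²·μ₀ + σ₀²·n·x̄)/(σ² + n·σ₀²) = (325.8025·255.20 + 40112.0784·2036.16)/321222.4297 = 81757754.352944/321222.4297 = 254.5207.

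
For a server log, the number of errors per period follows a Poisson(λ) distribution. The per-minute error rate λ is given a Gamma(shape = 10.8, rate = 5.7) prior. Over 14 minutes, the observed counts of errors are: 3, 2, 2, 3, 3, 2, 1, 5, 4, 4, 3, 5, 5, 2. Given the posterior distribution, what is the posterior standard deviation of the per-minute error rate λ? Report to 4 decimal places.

0.3758

With a Gamma(shape α, rate β) prior, the Poisson likelihood is conjugate: the posterior is Gamma(α + ΣXᵢ, β + n).
Sum of counts S = 44 over n = 14 minutes.
Posterior: Gamma(α+S, β+n) = Gamma(10.8+44, 5.7+14) = Gamma(54.8, 19.7).
SD = √α/β = √54.8/19.7 = 0.3758.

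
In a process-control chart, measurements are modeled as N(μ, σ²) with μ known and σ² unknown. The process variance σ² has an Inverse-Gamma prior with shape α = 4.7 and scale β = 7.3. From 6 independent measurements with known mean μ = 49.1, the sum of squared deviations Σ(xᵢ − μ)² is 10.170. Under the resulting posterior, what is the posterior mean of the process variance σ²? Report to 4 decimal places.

With known mean μ and an Inverse-Gamma(α, β) prior on σ², the Normal likelihood is conjugate: posterior is Inv-Gamma(α + n/2, β + Σ(xᵢ−μ)²/2).
Posterior: Inv-Gamma(4.7 + 6/2, 7.3 + 10.170/2) = Inv-Gamma(7.70, 12.3850).
E[σ²|data] = β/(α−1) = 12.3850/6.70 = 1.8485.

1.8485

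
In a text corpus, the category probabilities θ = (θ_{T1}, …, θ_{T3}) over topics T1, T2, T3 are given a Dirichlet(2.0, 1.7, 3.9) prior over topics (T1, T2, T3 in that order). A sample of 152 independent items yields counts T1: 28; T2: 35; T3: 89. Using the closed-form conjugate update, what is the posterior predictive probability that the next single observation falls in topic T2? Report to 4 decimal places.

The Dirichlet prior is conjugate to the Multinomial likelihood: each posterior αⱼ = prior αⱼ + observed count nⱼ.
Posterior concentration: (30.0, 36.7, 92.9), total = 159.6.
P(next = T2 | data) = α_{T2}/Σα = 0.2299.

0.2299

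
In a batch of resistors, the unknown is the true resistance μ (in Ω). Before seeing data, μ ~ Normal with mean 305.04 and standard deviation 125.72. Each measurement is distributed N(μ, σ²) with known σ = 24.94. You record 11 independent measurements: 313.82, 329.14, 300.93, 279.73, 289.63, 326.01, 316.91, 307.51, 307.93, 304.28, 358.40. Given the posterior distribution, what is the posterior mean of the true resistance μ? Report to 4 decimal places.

For Normal data with known variance σ², a Normal(μ₀, σ₀²) prior on μ is conjugate. Posterior precision = 1/σ₀² + n/σ²; posterior mean is the precision-weighted average of μ₀ and x̄.
Σxᵢ = 313.82 + 329.14 + 300.93 + 279.73 + 289.63 + 326.01 + 316.91 + 307.51 + 307.93 + 304.28 + 358.40 = 3434.29, so n·x̄ = 3434.29.
σ₀² = 125.72² = 15805.5184, σ² = 24.94² = 622.0036; σ² + n·σ₀² = 622.0036 + 11·15805.5184 = 174482.706.
Posterior mean = (μ₀/σ₀² + n·x̄/σ²)/(1/σ₀² + n/σ²) = (σ²·μ₀ + σ₀²·n·x̄)/(σ² + n·σ₀²) = (622.0036·305.04 + 15805.5184·3434.29)/174482.706 = 54470469.76408/174482.706 = 312.1826.

312.1826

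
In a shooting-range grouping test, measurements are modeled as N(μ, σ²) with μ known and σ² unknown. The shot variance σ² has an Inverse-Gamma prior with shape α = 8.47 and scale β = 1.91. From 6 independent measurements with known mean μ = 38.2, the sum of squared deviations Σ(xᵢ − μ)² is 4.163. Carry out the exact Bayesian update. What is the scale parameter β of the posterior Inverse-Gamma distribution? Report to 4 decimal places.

3.9915

With known mean μ and an Inverse-Gamma(α, β) prior on σ², the Normal likelihood is conjugate: posterior is Inv-Gamma(α + n/2, β + Σ(xᵢ−μ)²/2).
Posterior: Inv-Gamma(8.47 + 6/2, 1.91 + 4.163/2) = Inv-Gamma(11.47, 3.9915).
Posterior β = 3.9915.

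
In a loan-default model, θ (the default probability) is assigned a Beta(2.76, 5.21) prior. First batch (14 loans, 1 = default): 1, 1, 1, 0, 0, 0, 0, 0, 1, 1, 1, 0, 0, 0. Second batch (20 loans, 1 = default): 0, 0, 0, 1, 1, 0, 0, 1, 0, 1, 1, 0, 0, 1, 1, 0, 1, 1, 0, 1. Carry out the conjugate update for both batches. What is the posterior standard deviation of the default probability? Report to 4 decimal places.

0.0758

The Beta prior is conjugate to a Binomial/Bernoulli likelihood; the update adds successes to α and failures to β.
After batch 1: Beta(2.76+6, 5.21+8) = Beta(8.76, 13.21).
After batch 2: Beta(8.76+10, 13.21+10) = Beta(18.76, 23.21).
Var = αβ/((α+β)²(α+β+1)) = 18.76·23.21/(41.97²·42.97) = 0.00575261; SD = √0.00575261 = 0.0758.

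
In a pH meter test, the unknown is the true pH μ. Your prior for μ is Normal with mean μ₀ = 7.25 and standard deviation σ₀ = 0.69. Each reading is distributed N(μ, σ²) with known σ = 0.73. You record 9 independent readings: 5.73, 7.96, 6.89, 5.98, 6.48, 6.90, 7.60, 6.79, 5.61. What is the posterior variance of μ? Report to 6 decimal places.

0.052662

For Normal data with known variance σ², a Normal(μ₀, σ₀²) prior on μ is conjugate. Posterior precision = 1/σ₀² + n/σ²; posterior mean is the precision-weighted average of μ₀ and x̄.
σ₀² = 0.69² = 0.4761, σ² = 0.73² = 0.5329; σ² + n·σ₀² = 0.5329 + 9·0.4761 = 4.8178.
Posterior precision = 1/σ₀² + n/σ² = 1/0.4761 + 9/0.5329 = (σ² + n·σ₀²)/(σ₀²σ²) = 4.8178/(0.4761·0.5329); posterior variance σₙ² = σ₀²σ²/(σ² + n·σ₀²) = 0.4761·0.5329/4.8178 = 0.052662.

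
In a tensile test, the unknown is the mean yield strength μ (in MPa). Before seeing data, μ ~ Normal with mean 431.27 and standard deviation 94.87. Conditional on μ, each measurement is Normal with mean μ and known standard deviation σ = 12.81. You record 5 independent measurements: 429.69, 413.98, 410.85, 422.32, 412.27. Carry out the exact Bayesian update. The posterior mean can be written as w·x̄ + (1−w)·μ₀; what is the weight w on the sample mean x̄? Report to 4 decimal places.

0.9964

For Normal data with known variance σ², a Normal(μ₀, σ₀²) prior on μ is conjugate. Posterior precision = 1/σ₀² + n/σ²; posterior mean is the precision-weighted average of μ₀ and x̄.
σ₀² = 94.87² = 9000.3169, σ² = 12.81² = 164.0961. Prior precision 1/σ₀² = 1/9000.3169; data precision n/σ² = 5/164.0961.
w = (n/σ²)/(1/σ₀² + n/σ²) = n·σ₀²/(σ² + n·σ₀²) = 5·9000.3169/(164.0961 + 5·9000.3169) = 45001.5845/45165.6806 = 0.9964.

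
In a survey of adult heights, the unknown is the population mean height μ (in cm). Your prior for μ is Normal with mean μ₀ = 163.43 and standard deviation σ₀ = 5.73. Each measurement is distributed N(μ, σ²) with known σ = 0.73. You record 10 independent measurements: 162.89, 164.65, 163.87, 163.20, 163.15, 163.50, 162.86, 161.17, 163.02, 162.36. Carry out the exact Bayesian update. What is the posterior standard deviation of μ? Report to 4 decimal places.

For Normal data with known variance σ², a Normal(μ₀, σ₀²) prior on μ is conjugate. Posterior precision = 1/σ₀² + n/σ²; posterior mean is the precision-weighted average of μ₀ and x̄.
σ₀² = 5.73² = 32.8329, σ² = 0.73² = 0.5329; σ² + n·σ₀² = 0.5329 + 10·32.8329 = 328.8619.
Posterior precision = 1/σ₀² + n/σ² = 1/32.8329 + 10/0.5329 = (σ² + n·σ₀²)/(σ₀²σ²) = 328.8619/(32.8329·0.5329); posterior variance σₙ² = σ₀²σ²/(σ² + n·σ₀²) = 32.8329·0.5329/328.8619 = 0.053204.
Posterior SD = √σₙ² = √(32.8329·0.5329/328.8619) = 0.2307.

0.2307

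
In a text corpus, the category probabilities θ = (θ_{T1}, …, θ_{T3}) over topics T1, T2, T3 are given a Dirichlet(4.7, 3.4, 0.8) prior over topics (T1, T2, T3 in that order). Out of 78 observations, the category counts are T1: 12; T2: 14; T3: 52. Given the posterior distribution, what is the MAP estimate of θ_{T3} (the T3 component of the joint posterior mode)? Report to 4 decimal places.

The Dirichlet prior is conjugate to the Multinomial likelihood: each posterior αⱼ = prior αⱼ + observed count nⱼ.
Posterior concentration: (16.7, 17.4, 52.8), total = 86.9.
Joint mode component: (α_{T3}−1)/(Σα−K) = 51.8/83.9 = 0.6174.

0.6174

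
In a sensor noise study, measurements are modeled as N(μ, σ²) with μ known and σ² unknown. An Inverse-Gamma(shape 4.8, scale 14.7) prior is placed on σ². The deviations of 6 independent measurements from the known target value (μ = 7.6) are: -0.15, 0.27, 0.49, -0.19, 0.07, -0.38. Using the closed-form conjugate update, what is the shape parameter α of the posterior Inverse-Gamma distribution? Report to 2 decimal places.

With known mean μ and an Inverse-Gamma(α, β) prior on σ², the Normal likelihood is conjugate: posterior is Inv-Gamma(α + n/2, β + Σ(xᵢ−μ)²/2).
Σ(xᵢ−μ)² = (-0.15)² + (0.27)² + (0.49)² + (-0.19)² + (0.07)² + (-0.38)² = 0.5209.
Posterior: Inv-Gamma(4.8 + 6/2, 14.7 + 0.5209/2) = Inv-Gamma(7.80, 14.96045).
Posterior α = 7.80.

7.80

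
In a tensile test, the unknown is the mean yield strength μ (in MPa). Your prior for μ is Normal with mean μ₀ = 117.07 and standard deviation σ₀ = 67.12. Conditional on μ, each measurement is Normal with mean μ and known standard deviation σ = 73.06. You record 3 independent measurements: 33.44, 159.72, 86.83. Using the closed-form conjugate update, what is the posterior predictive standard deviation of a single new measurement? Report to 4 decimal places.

81.3220

For Normal data with known variance σ², a Normal(μ₀, σ₀²) prior on μ is conjugate. Posterior precision = 1/σ₀² + n/σ²; posterior mean is the precision-weighted average of μ₀ and x̄.
σ₀² = 67.12² = 4505.0944, σ² = 73.06² = 5337.7636; σ² + n·σ₀² = 5337.7636 + 3·4505.0944 = 18853.0468.
Posterior precision = 1/σ₀² + n/σ² = 1/4505.0944 + 3/5337.7636 = (σ² + n·σ₀²)/(σ₀²σ²) = 18853.0468/(4505.0944·5337.7636); posterior variance σₙ² = σ₀²σ²/(σ² + n·σ₀²) = 4505.0944·5337.7636/18853.0468 = 1275.503591.
Predictive variance for one new observation = σₙ² + σ² = 4505.0944·5337.7636/18853.0468 + 5337.7636 = σ²·(σ₀² + 18853.0468)/18853.0468 = 5337.7636·23358.1412/18853.0468 = 6613.267191; SD = √(5337.7636·23358.1412/18853.0468) = 81.3220.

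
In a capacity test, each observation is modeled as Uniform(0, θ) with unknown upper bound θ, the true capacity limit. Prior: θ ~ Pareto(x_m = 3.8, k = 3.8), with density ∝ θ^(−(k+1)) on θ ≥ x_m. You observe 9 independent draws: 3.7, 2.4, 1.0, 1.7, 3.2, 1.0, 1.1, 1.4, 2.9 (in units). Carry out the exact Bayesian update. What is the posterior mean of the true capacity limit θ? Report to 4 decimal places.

A Pareto(scale x_m, shape k) prior on the upper bound θ of Uniform(0, θ) is conjugate: posterior is Pareto(max(x_m, max xᵢ), k + n).
Sample maximum = 3.7; prior scale x_m = 3.8 → posterior scale = max = 3.8.
Posterior shape = 3.8 + 9 = 12.8.
E[θ|data] = k·x_m/(k−1) = 12.8·3.8/11.8 = 4.1220.

4.1220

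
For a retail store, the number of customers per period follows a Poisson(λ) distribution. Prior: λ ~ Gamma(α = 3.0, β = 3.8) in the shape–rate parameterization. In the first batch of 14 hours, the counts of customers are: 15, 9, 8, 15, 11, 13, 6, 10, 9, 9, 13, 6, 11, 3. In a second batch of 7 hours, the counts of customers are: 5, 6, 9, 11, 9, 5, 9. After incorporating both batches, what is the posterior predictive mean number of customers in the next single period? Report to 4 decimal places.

7.8629

With a Gamma(shape α, rate β) prior, the Poisson likelihood is conjugate: the posterior is Gamma(α + ΣXᵢ, β + n).
Batch 1: sum of counts S = 138 over n = 14 hours.
After batch 1: Gamma(α+S, β+n) = Gamma(3.0+138, 3.8+14) = Gamma(141.0, 17.8).
Batch 2: sum of counts S = 54 over n = 7 hours.
After batch 2: Gamma(α+S, β+n) = Gamma(141.0+54, 17.8+7) = Gamma(195.0, 24.8).
The predictive distribution for one future period is NegBinom with mean α/β = 7.8629.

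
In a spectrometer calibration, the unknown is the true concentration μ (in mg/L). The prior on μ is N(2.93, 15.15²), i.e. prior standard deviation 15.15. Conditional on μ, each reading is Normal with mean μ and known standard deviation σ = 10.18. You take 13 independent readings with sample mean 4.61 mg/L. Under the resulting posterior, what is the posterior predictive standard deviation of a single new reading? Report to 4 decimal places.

10.5516

For Normal data with known variance σ², a Normal(μ₀, σ₀²) prior on μ is conjugate. Posterior precision = 1/σ₀² + n/σ²; posterior mean is the precision-weighted average of μ₀ and x̄.
σ₀² = 15.15² = 229.5225, σ² = 10.18² = 103.6324; σ² + n·σ₀² = 103.6324 + 13·229.5225 = 3087.4249.
Posterior precision = 1/σ₀² + n/σ² = 1/229.5225 + 13/103.6324 = (σ² + n·σ₀²)/(σ₀²σ²) = 3087.4249/(229.5225·103.6324); posterior variance σₙ² = σ₀²σ²/(σ² + n·σ₀²) = 229.5225·103.6324/3087.4249 = 7.704144.
Predictive variance for one new observation = σₙ² + σ² = 229.5225·103.6324/3087.4249 + 103.6324 = σ²·(σ₀² + 3087.4249)/3087.4249 = 103.6324·3316.9474/3087.4249 = 111.336544; SD = √(103.6324·3316.9474/3087.4249) = 10.5516.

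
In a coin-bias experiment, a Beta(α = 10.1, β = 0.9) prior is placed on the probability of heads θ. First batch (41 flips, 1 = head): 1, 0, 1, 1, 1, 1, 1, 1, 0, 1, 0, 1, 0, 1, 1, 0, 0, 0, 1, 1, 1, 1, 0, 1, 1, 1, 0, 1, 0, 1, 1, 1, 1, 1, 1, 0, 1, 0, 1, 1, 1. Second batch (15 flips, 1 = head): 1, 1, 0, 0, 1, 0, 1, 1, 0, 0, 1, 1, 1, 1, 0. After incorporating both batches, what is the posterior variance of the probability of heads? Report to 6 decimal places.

0.002978

The Beta prior is conjugate to a Binomial/Bernoulli likelihood; the update adds successes to α and failures to β.
After batch 1: Beta(10.1+29, 0.9+12) = Beta(39.1, 12.9).
After batch 2: Beta(39.1+9, 12.9+6) = Beta(48.1, 18.9).
Var = αβ/((α+β)²(α+β+1)) = 48.1·18.9/(67.0²·68.0) = 0.002978.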